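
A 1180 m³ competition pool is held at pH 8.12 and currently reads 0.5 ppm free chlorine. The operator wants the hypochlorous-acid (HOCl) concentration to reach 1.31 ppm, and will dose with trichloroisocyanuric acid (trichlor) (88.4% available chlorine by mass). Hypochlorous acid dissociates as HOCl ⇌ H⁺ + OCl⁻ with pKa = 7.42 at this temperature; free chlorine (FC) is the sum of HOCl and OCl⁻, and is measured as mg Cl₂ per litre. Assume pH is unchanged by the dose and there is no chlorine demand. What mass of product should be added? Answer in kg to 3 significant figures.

9.85 kg

Volume: 1180 m³ = 1,180,000 L.
[OCl⁻]/[HOCl] = 10^(pH − pKa) = 10^(8.12 − 7.42) = 5.012; fraction as HOCl = 1/(1 + 5.012) = 0.1663.
Free chlorine required for 1.31 ppm HOCl: 1.31 / 0.1663 = 7.876 ppm.
FC to add: 7.876 − 0.5 = 7.376 mg/L as Cl₂.
Cl₂ equivalent: 7.376 mg/L × 1,180,000 L = 8703 g.
Product at 88.4% available Cl: 8703 / 0.884 = 9845 g.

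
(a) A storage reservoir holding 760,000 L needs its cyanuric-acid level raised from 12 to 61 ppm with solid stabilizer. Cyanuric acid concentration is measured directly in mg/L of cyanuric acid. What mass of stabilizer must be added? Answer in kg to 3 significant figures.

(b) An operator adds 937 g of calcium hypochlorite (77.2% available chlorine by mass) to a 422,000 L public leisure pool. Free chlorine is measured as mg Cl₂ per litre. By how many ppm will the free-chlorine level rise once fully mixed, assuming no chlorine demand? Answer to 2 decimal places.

(a) 37.2 kg; (b) 1.71 ppm

(a) CYA to add: (61 − 12) = 49 mg/L × 760,000 L = 37,240 g cyanuric acid.

(b) Available chlorine delivered: 937 g × 0.772 = 723.4 g as Cl₂.
(b) Concentration rise: 723.4 g / 422,000 L = 1.714 mg/L = 1.71 ppm.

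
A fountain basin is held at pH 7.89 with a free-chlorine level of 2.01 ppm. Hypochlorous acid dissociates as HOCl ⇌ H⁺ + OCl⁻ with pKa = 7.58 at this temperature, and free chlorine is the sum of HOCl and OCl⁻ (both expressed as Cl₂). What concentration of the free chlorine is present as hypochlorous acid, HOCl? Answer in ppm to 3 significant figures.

0.661 ppm

[OCl⁻]/[HOCl] = 10^(pH − pKa) = 10^(7.89 − 7.58) = 10^0.31 = 2.042.
Fraction as HOCl = 1 / (1 + 2.042) = 0.3288.
HOCl = 0.3288 × 2.01 ppm = 0.6608 ppm.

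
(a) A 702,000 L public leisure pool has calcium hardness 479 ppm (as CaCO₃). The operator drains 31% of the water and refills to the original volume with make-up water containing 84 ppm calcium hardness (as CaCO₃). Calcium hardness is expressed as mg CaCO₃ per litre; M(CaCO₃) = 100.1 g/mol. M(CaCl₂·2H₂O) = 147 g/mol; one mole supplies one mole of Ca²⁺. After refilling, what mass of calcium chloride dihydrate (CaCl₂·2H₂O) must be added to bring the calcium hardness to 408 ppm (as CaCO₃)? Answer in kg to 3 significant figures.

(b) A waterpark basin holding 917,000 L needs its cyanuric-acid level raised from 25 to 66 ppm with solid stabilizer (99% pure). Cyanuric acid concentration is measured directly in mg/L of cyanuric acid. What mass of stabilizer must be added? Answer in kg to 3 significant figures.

(a) 53.0 kg; (b) 38.0 kg

(a) After draining 31% and refilling: 479 × 0.69 + 84 × 0.31 = 356.55 ppm.
(a) Deficit to target: 408 − 356.55 = 51.45 mg/L.
(a) As CaCO₃: 51.45 mg/L × 702,000 L = 36,120 g; ÷ 100.1 = 360.8 mol Ca²⁺.
(a) Mass: 360.8 × 147 = 53,040 g.

(b) CYA to add: (66 − 25) = 41 mg/L × 917,000 L = 37,600 g cyanuric acid.
(b) At 99% purity: 37,600 / 0.99 = 37,980 g product.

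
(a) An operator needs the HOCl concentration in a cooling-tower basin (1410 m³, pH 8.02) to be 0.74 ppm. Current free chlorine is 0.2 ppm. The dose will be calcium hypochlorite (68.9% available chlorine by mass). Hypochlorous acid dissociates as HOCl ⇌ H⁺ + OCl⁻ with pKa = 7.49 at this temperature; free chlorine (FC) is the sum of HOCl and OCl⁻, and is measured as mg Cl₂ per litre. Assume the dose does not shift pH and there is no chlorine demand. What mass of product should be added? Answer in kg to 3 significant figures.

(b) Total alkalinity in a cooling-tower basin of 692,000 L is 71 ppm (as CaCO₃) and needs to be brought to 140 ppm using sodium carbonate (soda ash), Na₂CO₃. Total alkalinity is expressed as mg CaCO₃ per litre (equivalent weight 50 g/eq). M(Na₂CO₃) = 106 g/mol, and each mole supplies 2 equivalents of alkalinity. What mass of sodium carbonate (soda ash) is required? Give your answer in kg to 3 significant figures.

(a) 6.24 kg; (b) 50.6 kg

(a) Volume: 1410 m³ = 1,410,000 L.
(a) [OCl⁻]/[HOCl] = 10^(pH − pKa) = 10^(8.02 − 7.49) = 3.388; fraction as HOCl = 1/(1 + 3.388) = 0.2279.
(a) Free chlorine required for 0.74 ppm HOCl: 0.74 / 0.2279 = 3.247 ppm.
(a) FC to add: 3.247 − 0.2 = 3.047 mg/L as Cl₂.
(a) Cl₂ equivalent: 3.047 mg/L × 1,410,000 L = 4297 g.
(a) Product at 68.9% available Cl: 4297 / 0.689 = 6236 g.

(b) Alkalinity to add: (140 − 71) = 69 mg/L as CaCO₃ × 692,000 L = 47,750 g as CaCO₃.
(b) Equivalents: 47,750 g ÷ 50 g/eq = 955 eq.
(b) Each mole of Na₂CO₃ supplies 2 eq, so 955 / 2 = 477.5 mol.
(b) Mass: 477.5 mol × 106 g/mol = 50,610 g.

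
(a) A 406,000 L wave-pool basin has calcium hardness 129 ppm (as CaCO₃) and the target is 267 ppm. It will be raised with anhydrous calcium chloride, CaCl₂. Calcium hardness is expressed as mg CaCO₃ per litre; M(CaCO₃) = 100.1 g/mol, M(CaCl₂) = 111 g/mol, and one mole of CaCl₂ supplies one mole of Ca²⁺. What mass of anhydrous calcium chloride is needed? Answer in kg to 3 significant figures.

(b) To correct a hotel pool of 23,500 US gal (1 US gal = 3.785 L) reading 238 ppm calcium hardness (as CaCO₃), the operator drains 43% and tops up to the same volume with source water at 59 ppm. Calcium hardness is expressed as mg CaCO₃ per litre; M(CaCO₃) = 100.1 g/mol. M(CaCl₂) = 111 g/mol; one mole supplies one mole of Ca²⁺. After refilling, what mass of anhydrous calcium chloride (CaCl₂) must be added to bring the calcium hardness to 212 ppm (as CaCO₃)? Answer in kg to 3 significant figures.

(a) 62.1 kg; (b) 5.03 kg

(a) Hardness to add: (267 − 129) = 138 mg/L as CaCO₃ × 406,000 L = 56,030 g as CaCO₃.
(a) Moles of Ca²⁺ (1 mol Ca²⁺ ≡ 1 mol CaCO₃): 56,030 / 100.1 g/mol = 559.7 mol.
(a) Mass of CaCl₂: 559.7 × 111 = 62,130 g.

(b) Volume: 23,500 US gal × 3.785 L/gal = 88,948 L.
(b) After draining 43% and refilling: 238 × 0.57 + 59 × 0.43 = 161.03 ppm.
(b) Deficit to target: 212 − 161.03 = 50.97 mg/L.
(b) As CaCO₃: 50.97 mg/L × 88,948 L = 4534 g; ÷ 100.1 = 45.29 mol Ca²⁺.
(b) Mass: 45.29 × 111 = 5027 g.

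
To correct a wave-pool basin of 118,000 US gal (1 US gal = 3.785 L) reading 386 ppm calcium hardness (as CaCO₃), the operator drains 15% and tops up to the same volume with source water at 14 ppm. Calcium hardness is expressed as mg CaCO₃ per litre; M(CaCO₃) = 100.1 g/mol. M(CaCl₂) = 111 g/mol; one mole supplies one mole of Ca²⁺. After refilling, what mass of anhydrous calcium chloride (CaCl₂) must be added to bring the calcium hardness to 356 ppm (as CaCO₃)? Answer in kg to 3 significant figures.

12.8 kg

Volume: 118,000 US gal × 3.785 L/gal = 446,630 L.
After draining 15% and refilling: 386 × 0.85 + 14 × 0.15 = 330.2 ppm.
Deficit to target: 356 − 330.2 = 25.8 mg/L.
As CaCO₃: 25.8 mg/L × 446,630 L = 11,520 g; ÷ 100.1 = 115.1 mol Ca²⁺.
Mass: 115.1 × 111 = 12,780 g.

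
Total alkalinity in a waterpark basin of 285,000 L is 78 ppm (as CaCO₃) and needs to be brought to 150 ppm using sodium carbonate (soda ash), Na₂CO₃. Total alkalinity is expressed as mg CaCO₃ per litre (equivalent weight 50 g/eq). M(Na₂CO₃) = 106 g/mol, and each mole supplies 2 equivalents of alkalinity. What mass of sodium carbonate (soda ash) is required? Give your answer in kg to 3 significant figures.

Alkalinity to add: (150 − 78) = 72 mg/L as CaCO₃ × 285,000 L = 20,520 g as CaCO₃.
Equivalents: 20,520 g ÷ 50 g/eq = 410.4 eq.
Each mole of Na₂CO₃ supplies 2 eq, so 410.4 / 2 = 205.2 mol.
Mass: 205.2 mol × 106 g/mol = 21,750 g.

21.8 kg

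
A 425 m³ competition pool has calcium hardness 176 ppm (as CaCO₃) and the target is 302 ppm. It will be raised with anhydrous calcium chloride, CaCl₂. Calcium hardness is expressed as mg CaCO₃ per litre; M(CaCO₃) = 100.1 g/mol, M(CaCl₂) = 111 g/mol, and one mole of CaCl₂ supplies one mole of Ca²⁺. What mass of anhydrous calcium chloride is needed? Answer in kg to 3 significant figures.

59.4 kg

Volume: 425 m³ = 425,000 L.
Hardness to add: (302 − 176) = 126 mg/L as CaCO₃ × 425,000 L = 53,550 g as CaCO₃.
Moles of Ca²⁺ (1 mol Ca²⁺ ≡ 1 mol CaCO₃): 53,550 / 100.1 g/mol = 535 mol.
Mass of CaCl₂: 535 × 111 = 59,380 g.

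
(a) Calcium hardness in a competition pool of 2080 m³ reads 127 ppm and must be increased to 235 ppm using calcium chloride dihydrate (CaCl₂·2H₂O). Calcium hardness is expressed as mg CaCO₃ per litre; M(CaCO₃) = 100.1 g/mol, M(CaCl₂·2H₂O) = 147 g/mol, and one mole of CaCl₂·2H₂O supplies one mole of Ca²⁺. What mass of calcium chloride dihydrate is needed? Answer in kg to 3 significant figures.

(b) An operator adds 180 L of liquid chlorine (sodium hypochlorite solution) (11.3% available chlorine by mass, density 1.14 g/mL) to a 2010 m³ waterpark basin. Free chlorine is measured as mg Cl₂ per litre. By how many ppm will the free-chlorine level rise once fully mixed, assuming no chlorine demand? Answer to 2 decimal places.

(a) Volume: 2080 m³ = 2,080,000 L.
(a) Hardness to add: (235 − 127) = 108 mg/L as CaCO₃ × 2,080,000 L = 224,600 g as CaCO₃.
(a) Moles of Ca²⁺ (1 mol Ca²⁺ ≡ 1 mol CaCO₃): 224,600 / 100.1 g/mol = 2244 mol.
(a) Mass of CaCl₂·2H₂O: 2244 × 147 = 329,900 g.

(b) Volume: 2010 m³ = 2,010,000 L.
(b) Mass of solution: 180 L × 1000 mL/L × 1.14 g/mL = 205,200 g.
(b) Available chlorine delivered: 205,200 g × 0.113 = 23,190 g as Cl₂.
(b) Concentration rise: 23,190 g / 2,010,000 L = 11.54 mg/L = 11.54 ppm.

(a) 330 kg; (b) 11.54 ppm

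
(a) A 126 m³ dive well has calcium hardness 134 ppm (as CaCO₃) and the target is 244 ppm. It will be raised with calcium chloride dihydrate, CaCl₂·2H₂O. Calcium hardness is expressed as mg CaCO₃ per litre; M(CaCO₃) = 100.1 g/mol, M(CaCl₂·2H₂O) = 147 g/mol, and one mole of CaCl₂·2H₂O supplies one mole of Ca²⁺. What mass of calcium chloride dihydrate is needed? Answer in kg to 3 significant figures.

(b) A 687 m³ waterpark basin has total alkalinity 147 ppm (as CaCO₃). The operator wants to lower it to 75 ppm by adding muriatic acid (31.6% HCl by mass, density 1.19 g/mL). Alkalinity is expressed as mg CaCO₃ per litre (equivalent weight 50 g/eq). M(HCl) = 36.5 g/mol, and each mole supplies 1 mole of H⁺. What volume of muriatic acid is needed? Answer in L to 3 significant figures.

(a) 20.4 kg; (b) 96.0 L

(a) Volume: 126 m³ = 126,000 L.
(a) Hardness to add: (244 − 134) = 110 mg/L as CaCO₃ × 126,000 L = 13,860 g as CaCO₃.
(a) Moles of Ca²⁺ (1 mol Ca²⁺ ≡ 1 mol CaCO₃): 13,860 / 100.1 g/mol = 138.5 mol.
(a) Mass of CaCl₂·2H₂O: 138.5 × 147 = 20,350 g.

(b) Volume: 687 m³ = 687,000 L.
(b) Alkalinity to neutralize: (147 − 75) = 72 mg/L as CaCO₃ × 687,000 L = 49,460 g as CaCO₃.
(b) Equivalents of H⁺ required: 49,460 ÷ 50 g/eq = 989.3 eq = 989.3 mol HCl.
(b) Mass of HCl: 989.3 × 36.5 = 36,110 g.
(b) Mass of 31.6% solution: 36,110 / 0.316 = 114,300 g.
(b) Volume: 114,300 g ÷ 1.19 g/mL = 96,020 mL.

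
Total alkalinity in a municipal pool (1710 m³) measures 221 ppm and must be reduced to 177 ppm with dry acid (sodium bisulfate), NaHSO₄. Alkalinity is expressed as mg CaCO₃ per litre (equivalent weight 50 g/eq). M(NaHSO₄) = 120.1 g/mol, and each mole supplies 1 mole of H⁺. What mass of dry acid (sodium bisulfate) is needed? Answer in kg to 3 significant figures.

Volume: 1710 m³ = 1,710,000 L.
Alkalinity to neutralize: (221 − 177) = 44 mg/L as CaCO₃ × 1,710,000 L = 75,240 g as CaCO₃.
Equivalents of H⁺ required: 75,240 ÷ 50 g/eq = 1505 eq = 1505 mol NaHSO₄.
Mass of NaHSO₄: 1505 × 120.1 = 180,700 g.

181 kg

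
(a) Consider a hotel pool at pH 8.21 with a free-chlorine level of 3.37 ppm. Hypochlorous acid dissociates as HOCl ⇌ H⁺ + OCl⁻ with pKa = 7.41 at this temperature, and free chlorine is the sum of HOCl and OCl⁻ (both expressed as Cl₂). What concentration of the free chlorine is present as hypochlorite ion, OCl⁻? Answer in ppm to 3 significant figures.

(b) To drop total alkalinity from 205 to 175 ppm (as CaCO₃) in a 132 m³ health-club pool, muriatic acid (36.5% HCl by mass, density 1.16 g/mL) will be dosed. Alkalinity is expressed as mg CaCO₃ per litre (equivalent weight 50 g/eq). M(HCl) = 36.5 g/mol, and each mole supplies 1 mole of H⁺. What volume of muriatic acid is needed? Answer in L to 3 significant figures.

(a) 2.91 ppm; (b) 6.83 L

(a) [OCl⁻]/[HOCl] = 10^(pH − pKa) = 10^(8.21 − 7.41) = 10^0.80 = 6.31.
(a) Fraction as HOCl = 1 / (1 + 6.31) = 0.1368.
(a) OCl⁻ = (1 − 0.1368) × 3.37 ppm = 2.909 ppm.

(b) Volume: 132 m³ = 132,000 L.
(b) Alkalinity to neutralize: (205 − 175) = 30 mg/L as CaCO₃ × 132,000 L = 3960 g as CaCO₃.
(b) Equivalents of H⁺ required: 3960 ÷ 50 g/eq = 79.2 eq = 79.2 mol HCl.
(b) Mass of HCl: 79.2 × 36.5 = 2891 g.
(b) Mass of 36.5% solution: 2891 / 0.365 = 7920 g.
(b) Volume: 7920 g ÷ 1.16 g/mL = 6828 mL.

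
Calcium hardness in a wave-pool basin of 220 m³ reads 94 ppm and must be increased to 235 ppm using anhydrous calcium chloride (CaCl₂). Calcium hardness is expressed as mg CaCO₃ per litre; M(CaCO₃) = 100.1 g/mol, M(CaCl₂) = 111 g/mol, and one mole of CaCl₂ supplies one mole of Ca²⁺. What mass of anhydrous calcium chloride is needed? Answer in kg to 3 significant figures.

Volume: 220 m³ = 220,000 L.
Hardness to add: (235 − 94) = 141 mg/L as CaCO₃ × 220,000 L = 31,020 g as CaCO₃.
Moles of Ca²⁺ (1 mol Ca²⁺ ≡ 1 mol CaCO₃): 31,020 / 100.1 g/mol = 309.9 mol.
Mass of CaCl₂: 309.9 × 111 = 34,400 g.

34.4 kg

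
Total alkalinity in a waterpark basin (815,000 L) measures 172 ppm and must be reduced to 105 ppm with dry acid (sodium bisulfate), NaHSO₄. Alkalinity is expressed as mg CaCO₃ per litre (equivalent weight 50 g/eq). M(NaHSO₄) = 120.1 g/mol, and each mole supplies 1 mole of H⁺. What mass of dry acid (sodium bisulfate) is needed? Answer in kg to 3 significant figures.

131 kg

Alkalinity to neutralize: (172 − 105) = 67 mg/L as CaCO₃ × 815,000 L = 54,600 g as CaCO₃.
Equivalents of H⁺ required: 54,600 ÷ 50 g/eq = 1092 eq = 1092 mol NaHSO₄.
Mass of NaHSO₄: 1092 × 120.1 = 131,200 g.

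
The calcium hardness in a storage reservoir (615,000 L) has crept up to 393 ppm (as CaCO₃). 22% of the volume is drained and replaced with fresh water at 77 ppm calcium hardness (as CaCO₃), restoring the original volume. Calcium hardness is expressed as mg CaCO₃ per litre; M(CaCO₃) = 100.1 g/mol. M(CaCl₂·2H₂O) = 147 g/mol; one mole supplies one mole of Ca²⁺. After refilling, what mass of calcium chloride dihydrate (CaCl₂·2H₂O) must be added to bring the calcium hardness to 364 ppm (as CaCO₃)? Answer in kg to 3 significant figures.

After draining 22% and refilling: 393 × 0.78 + 77 × 0.22 = 323.48 ppm.
Deficit to target: 364 − 323.48 = 40.52 mg/L.
As CaCO₃: 40.52 mg/L × 615,000 L = 24,920 g; ÷ 100.1 = 248.9 mol Ca²⁺.
Mass: 248.9 × 147 = 36,600 g.

36.6 kg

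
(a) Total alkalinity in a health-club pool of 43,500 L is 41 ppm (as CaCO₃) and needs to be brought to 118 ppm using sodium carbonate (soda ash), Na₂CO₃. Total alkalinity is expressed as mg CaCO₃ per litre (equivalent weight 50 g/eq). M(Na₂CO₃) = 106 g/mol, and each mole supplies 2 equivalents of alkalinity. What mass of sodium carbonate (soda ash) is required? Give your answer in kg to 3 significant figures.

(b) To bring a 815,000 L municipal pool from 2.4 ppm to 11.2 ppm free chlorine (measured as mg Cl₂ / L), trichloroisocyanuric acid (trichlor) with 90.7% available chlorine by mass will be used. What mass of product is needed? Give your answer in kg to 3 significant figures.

(a) 3.55 kg; (b) 7.91 kg

(a) Alkalinity to add: (118 − 41) = 77 mg/L as CaCO₃ × 43,500 L = 3350 g as CaCO₃.
(a) Equivalents: 3350 g ÷ 50 g/eq = 66.99 eq.
(a) Each mole of Na₂CO₃ supplies 2 eq, so 66.99 / 2 = 33.49 mol.
(a) Mass: 33.49 mol × 106 g/mol = 3550 g.

(b) Chlorine deficit: 11.2 − 2.4 = 8.8 ppm = 8.8 mg/L as Cl₂.
(b) Cl₂ equivalent needed: 8.8 mg/L × 815,000 L = 7,172,000 mg = 7172 g.
(b) Product at 90.7% available chlorine: 7172 / 0.907 = 7907 g.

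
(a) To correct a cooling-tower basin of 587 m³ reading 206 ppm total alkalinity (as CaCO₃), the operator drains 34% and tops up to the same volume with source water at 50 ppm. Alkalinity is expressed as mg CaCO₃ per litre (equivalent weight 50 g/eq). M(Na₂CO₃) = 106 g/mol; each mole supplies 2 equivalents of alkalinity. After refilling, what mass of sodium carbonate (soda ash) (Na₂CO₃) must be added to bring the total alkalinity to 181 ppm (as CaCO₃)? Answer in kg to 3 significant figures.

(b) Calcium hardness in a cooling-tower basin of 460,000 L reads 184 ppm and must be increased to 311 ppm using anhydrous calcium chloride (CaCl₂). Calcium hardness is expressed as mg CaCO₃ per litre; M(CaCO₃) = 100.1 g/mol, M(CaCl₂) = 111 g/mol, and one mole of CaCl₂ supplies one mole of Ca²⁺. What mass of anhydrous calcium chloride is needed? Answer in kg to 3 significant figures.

(a) 17.4 kg; (b) 64.8 kg

(a) Volume: 587 m³ = 587,000 L.
(a) After draining 34% and refilling: 206 × 0.66 + 50 × 0.34 = 152.96 ppm.
(a) Deficit to target: 181 − 152.96 = 28.04 mg/L.
(a) As CaCO₃: 28.04 mg/L × 587,000 L = 16,460 g; ÷ 50 g/eq ÷ 2 = 164.6 mol Na₂CO₃.
(a) Mass: 164.6 × 106 = 17,450 g.

(b) Hardness to add: (311 − 184) = 127 mg/L as CaCO₃ × 460,000 L = 58,420 g as CaCO₃.
(b) Moles of Ca²⁺ (1 mol Ca²⁺ ≡ 1 mol CaCO₃): 58,420 / 100.1 g/mol = 583.6 mol.
(b) Mass of CaCl₂: 583.6 × 111 = 64,780 g.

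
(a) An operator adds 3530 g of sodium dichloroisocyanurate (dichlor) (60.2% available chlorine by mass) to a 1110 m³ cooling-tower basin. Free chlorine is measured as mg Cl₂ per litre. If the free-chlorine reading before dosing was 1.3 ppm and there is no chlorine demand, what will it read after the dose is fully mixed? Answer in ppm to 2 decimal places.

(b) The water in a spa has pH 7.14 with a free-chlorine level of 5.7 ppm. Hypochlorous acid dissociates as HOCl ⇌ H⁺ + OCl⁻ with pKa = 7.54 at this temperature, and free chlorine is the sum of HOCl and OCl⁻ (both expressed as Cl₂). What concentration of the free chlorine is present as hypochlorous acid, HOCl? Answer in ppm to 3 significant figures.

(a) 3.21 ppm; (b) 4.08 ppm

(a) Volume: 1110 m³ = 1,110,000 L.
(a) Available chlorine delivered: 3530 g × 0.602 = 2125 g as Cl₂.
(a) Concentration rise: 2125 g / 1,110,000 L = 1.914 mg/L = 1.91 ppm.
(a) Final FC: 1.3 + 1.91 = 3.21 ppm.

(b) [OCl⁻]/[HOCl] = 10^(pH − pKa) = 10^(7.14 − 7.54) = 10^-0.40 = 0.3981.
(b) Fraction as HOCl = 1 / (1 + 0.3981) = 0.7153.
(b) HOCl = 0.7153 × 5.7 ppm = 4.077 ppm.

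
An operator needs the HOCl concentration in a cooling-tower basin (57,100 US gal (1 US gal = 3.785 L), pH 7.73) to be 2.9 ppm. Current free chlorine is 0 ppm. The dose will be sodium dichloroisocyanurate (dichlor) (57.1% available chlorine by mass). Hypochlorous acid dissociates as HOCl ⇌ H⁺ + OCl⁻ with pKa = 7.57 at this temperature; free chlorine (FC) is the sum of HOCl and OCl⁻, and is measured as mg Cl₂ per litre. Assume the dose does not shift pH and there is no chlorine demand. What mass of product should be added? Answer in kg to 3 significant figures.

Volume: 57,100 US gal × 3.785 L/gal = 216,124 L.
[OCl⁻]/[HOCl] = 10^(pH − pKa) = 10^(7.73 − 7.57) = 1.445; fraction as HOCl = 1/(1 + 1.445) = 0.4089.
Free chlorine required for 2.9 ppm HOCl: 2.9 / 0.4089 = 7.092 ppm.
FC to add: 7.092 − 0 = 7.092 mg/L as Cl₂.
Cl₂ equivalent: 7.092 mg/L × 216,124 L = 1533 g.
Product at 57.1% available Cl: 1533 / 0.571 = 2684 g.

2.68 kg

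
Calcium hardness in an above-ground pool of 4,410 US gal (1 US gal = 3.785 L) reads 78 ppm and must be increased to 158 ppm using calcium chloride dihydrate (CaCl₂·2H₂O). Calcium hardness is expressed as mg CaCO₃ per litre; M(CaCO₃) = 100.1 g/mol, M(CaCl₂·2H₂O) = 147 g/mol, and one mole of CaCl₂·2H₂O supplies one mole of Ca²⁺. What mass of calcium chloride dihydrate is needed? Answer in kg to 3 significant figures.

Volume: 4,410 US gal × 3.785 L/gal = 16,692 L.
Hardness to add: (158 − 78) = 80 mg/L as CaCO₃ × 16,692 L = 1335 g as CaCO₃.
Moles of Ca²⁺ (1 mol Ca²⁺ ≡ 1 mol CaCO₃): 1335 / 100.1 g/mol = 13.34 mol.
Mass of CaCl₂·2H₂O: 13.34 × 147 = 1961 g.

1.96 kg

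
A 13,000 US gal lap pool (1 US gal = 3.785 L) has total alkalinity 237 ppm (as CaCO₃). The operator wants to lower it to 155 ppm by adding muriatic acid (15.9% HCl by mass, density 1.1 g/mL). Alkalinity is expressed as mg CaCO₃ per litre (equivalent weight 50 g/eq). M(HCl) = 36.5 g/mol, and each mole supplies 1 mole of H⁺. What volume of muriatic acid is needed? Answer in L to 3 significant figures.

Volume: 13,000 US gal × 3.785 L/gal = 49,205 L.
Alkalinity to neutralize: (237 − 155) = 82 mg/L as CaCO₃ × 49,205 L = 4035 g as CaCO₃.
Equivalents of H⁺ required: 4035 ÷ 50 g/eq = 80.7 eq = 80.7 mol HCl.
Mass of HCl: 80.7 × 36.5 = 2945 g.
Mass of 15.9% solution: 2945 / 0.159 = 18,520 g.
Volume: 18,520 g ÷ 1.1 g/mL = 16,840 mL.

16.8 L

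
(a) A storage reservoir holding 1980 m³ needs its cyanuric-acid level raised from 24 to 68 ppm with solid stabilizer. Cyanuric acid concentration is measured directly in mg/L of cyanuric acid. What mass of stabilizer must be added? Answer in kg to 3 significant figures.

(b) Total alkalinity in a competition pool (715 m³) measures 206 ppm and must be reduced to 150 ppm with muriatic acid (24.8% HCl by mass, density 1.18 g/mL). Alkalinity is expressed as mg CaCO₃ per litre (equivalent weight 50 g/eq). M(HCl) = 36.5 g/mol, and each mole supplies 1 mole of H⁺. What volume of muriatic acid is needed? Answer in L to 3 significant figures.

(a) 87.1 kg; (b) 99.9 L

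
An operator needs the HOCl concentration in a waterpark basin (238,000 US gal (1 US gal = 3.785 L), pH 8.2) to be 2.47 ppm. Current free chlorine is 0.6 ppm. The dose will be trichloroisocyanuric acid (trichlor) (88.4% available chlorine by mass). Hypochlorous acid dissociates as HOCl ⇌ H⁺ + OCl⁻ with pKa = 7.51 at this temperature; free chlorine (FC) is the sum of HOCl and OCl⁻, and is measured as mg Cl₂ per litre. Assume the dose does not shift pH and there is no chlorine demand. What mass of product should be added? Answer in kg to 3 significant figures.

Volume: 238,000 US gal × 3.785 L/gal = 900,830 L.
[OCl⁻]/[HOCl] = 10^(pH − pKa) = 10^(8.2 − 7.51) = 4.898; fraction as HOCl = 1/(1 + 4.898) = 0.1696.
Free chlorine required for 2.47 ppm HOCl: 2.47 / 0.1696 = 14.57 ppm.
FC to add: 14.57 − 0.6 = 13.97 mg/L as Cl₂.
Cl₂ equivalent: 13.97 mg/L × 900,830 L = 12,580 g.
Product at 88.4% available Cl: 12,580 / 0.884 = 14,230 g.

14.2 kg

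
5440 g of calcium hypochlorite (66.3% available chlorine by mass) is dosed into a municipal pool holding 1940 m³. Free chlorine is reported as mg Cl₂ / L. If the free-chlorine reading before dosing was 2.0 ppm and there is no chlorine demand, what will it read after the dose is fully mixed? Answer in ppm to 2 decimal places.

3.86 ppm

Volume: 1940 m³ = 1,940,000 L.
Available chlorine delivered: 5440 g × 0.663 = 3607 g as Cl₂.
Concentration rise: 3607 g / 1,940,000 L = 1.859 mg/L = 1.86 ppm.
Final FC: 2.0 + 1.86 = 3.86 ppm.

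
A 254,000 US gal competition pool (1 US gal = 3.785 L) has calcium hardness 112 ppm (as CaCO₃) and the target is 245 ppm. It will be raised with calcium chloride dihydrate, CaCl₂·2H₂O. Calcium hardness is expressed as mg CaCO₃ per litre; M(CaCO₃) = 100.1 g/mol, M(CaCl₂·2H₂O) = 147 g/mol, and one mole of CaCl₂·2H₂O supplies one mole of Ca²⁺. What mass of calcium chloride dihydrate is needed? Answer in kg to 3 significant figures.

Volume: 254,000 US gal × 3.785 L/gal = 961,390 L.
Hardness to add: (245 − 112) = 133 mg/L as CaCO₃ × 961,390 L = 127,900 g as CaCO₃.
Moles of Ca²⁺ (1 mol Ca²⁺ ≡ 1 mol CaCO₃): 127,900 / 100.1 g/mol = 1277 mol.
Mass of CaCl₂·2H₂O: 1277 × 147 = 187,800 g.

188 kg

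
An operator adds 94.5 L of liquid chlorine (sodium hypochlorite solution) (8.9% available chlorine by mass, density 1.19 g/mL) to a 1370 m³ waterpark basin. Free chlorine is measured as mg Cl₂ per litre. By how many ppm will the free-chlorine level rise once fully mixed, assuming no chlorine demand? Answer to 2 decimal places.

Volume: 1370 m³ = 1,370,000 L.
Mass of solution: 94.5 L × 1000 mL/L × 1.19 g/mL = 112,500 g.
Available chlorine delivered: 112,500 g × 0.089 = 10,010 g as Cl₂.
Concentration rise: 10,010 g / 1,370,000 L = 7.305 mg/L = 7.31 ppm.

7.31 ppm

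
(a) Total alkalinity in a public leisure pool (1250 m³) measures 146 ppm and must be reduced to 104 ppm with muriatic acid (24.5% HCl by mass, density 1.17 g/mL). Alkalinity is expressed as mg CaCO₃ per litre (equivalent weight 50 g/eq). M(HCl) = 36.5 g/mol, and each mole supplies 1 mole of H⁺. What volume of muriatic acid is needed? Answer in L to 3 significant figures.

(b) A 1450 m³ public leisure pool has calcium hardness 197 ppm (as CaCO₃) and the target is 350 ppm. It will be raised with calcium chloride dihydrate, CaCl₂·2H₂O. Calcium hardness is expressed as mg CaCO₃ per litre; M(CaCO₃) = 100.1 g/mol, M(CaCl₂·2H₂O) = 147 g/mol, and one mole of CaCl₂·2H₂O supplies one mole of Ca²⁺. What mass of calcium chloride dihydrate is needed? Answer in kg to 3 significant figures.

(a) 134 L; (b) 326 kg

(a) Volume: 1250 m³ = 1,250,000 L.
(a) Alkalinity to neutralize: (146 − 104) = 42 mg/L as CaCO₃ × 1,250,000 L = 52,500 g as CaCO₃.
(a) Equivalents of H⁺ required: 52,500 ÷ 50 g/eq = 1050 eq = 1050 mol HCl.
(a) Mass of HCl: 1050 × 36.5 = 38,320 g.
(a) Mass of 24.5% solution: 38,320 / 0.245 = 156,400 g.
(a) Volume: 156,400 g ÷ 1.17 g/mL = 133,700 mL.

(b) Volume: 1450 m³ = 1,450,000 L.
(b) Hardness to add: (350 − 197) = 153 mg/L as CaCO₃ × 1,450,000 L = 221,800 g as CaCO₃.
(b) Moles of Ca²⁺ (1 mol Ca²⁺ ≡ 1 mol CaCO₃): 221,800 / 100.1 g/mol = 2216 mol.
(b) Mass of CaCl₂·2H₂O: 2216 × 147 = 325,800 g.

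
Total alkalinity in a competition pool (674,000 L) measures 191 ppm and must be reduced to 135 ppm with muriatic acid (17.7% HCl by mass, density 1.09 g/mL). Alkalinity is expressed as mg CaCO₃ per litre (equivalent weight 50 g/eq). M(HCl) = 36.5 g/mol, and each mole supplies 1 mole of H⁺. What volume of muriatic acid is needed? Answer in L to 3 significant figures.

143 L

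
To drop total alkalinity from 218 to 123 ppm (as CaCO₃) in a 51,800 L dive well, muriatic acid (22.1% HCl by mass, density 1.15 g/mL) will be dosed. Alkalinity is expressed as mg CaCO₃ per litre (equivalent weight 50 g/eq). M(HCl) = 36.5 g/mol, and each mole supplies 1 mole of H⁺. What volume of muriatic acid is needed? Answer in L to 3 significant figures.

14.1 L

Alkalinity to neutralize: (218 − 123) = 95 mg/L as CaCO₃ × 51,800 L = 4921 g as CaCO₃.
Equivalents of H⁺ required: 4921 ÷ 50 g/eq = 98.42 eq = 98.42 mol HCl.
Mass of HCl: 98.42 × 36.5 = 3592 g.
Mass of 22.1% solution: 3592 / 0.221 = 16,250 g.
Volume: 16,250 g ÷ 1.15 g/mL = 14,130 mL.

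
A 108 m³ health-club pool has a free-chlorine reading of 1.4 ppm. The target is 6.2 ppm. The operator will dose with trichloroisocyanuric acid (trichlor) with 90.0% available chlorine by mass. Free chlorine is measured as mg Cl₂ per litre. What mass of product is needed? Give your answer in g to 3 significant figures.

Volume: 108 m³ = 108,000 L.
Chlorine deficit: 6.2 − 1.4 = 4.8 ppm = 4.8 mg/L as Cl₂.
Cl₂ equivalent needed: 4.8 mg/L × 108,000 L = 518,400 mg = 518.4 g.
Product at 90.0% available chlorine: 518.4 / 0.9 = 576 g.

576 g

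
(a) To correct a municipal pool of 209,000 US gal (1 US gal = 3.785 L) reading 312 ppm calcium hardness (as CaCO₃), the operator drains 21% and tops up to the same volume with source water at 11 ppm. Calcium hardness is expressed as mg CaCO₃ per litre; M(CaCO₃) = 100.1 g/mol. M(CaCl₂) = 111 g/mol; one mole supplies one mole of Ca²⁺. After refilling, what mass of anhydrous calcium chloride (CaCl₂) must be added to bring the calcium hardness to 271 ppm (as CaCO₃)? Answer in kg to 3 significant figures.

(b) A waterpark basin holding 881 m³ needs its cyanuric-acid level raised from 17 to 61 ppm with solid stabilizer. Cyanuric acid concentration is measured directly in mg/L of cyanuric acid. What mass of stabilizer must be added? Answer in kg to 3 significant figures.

(a) 19.5 kg; (b) 38.8 kg

(a) Volume: 209,000 US gal × 3.785 L/gal = 791,065 L.
(a) After draining 21% and refilling: 312 × 0.79 + 11 × 0.21 = 248.79 ppm.
(a) Deficit to target: 271 − 248.79 = 22.21 mg/L.
(a) As CaCO₃: 22.21 mg/L × 791,065 L = 17,570 g; ÷ 100.1 = 175.5 mol Ca²⁺.
(a) Mass: 175.5 × 111 = 19,480 g.

(b) Volume: 881 m³ = 881,000 L.
(b) CYA to add: (61 − 17) = 44 mg/L × 881,000 L = 38,760 g cyanuric acid.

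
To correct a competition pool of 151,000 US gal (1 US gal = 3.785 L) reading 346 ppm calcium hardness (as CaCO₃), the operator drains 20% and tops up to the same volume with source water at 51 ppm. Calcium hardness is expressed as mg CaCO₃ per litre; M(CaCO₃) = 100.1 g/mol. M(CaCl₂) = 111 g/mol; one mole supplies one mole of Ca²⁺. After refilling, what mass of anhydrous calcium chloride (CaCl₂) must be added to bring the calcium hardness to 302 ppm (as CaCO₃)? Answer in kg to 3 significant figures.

Volume: 151,000 US gal × 3.785 L/gal = 571,535 L.
After draining 20% and refilling: 346 × 0.80 + 51 × 0.20 = 287 ppm.
Deficit to target: 302 − 287 = 15 mg/L.
As CaCO₃: 15 mg/L × 571,535 L = 8573 g; ÷ 100.1 = 85.64 mol Ca²⁺.
Mass: 85.64 × 111 = 9507 g.

9.51 kg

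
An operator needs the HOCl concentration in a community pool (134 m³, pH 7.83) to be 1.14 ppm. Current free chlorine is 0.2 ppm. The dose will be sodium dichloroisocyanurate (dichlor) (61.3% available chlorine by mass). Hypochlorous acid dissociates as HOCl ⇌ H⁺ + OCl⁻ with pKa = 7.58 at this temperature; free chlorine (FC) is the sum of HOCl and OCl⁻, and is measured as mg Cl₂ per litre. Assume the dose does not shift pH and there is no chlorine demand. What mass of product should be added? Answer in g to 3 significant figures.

Volume: 134 m³ = 134,000 L.
[OCl⁻]/[HOCl] = 10^(pH − pKa) = 10^(7.83 − 7.58) = 1.778; fraction as HOCl = 1/(1 + 1.778) = 0.3599.
Free chlorine required for 1.14 ppm HOCl: 1.14 / 0.3599 = 3.167 ppm.
FC to add: 3.167 − 0.2 = 2.967 mg/L as Cl₂.
Cl₂ equivalent: 2.967 mg/L × 134,000 L = 397.6 g.
Product at 61.3% available Cl: 397.6 / 0.613 = 648.6 g.

649 g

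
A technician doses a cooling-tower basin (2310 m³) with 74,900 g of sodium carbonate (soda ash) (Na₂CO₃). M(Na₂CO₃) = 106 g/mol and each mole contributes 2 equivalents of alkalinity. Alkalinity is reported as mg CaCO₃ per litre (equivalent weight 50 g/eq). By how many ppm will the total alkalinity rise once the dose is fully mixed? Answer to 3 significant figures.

30.6 ppm

Volume: 2310 m³ = 2,310,000 L.
Moles of Na₂CO₃: 74,900 g ÷ 106 g/mol = 706.6 mol → 1413 eq of alkalinity.
As CaCO₃: 1413 eq × 50 g/eq = 70,660 g.
Rise: 70,660 g / 2,310,000 L × 1000 = 30.59 mg/L.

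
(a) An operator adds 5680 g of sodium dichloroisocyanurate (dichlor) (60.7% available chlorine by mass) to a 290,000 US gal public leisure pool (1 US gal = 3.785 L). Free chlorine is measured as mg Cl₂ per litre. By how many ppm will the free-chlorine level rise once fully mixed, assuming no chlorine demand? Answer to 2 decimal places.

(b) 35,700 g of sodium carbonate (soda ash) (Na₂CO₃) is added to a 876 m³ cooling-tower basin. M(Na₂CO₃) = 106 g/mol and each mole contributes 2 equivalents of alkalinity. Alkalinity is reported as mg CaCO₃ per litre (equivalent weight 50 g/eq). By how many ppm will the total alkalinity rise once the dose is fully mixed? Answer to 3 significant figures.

(a) Volume: 290,000 US gal × 3.785 L/gal = 1,097,650 L.
(a) Available chlorine delivered: 5680 g × 0.607 = 3448 g as Cl₂.
(a) Concentration rise: 3448 g / 1,097,650 L = 3.141 mg/L = 3.14 ppm.

(b) Volume: 876 m³ = 876,000 L.
(b) Moles of Na₂CO₃: 35,700 g ÷ 106 g/mol = 336.8 mol → 673.6 eq of alkalinity.
(b) As CaCO₃: 673.6 eq × 50 g/eq = 33,680 g.
(b) Rise: 33,680 g / 876,000 L × 1000 = 38.45 mg/L.

(a) 3.14 ppm; (b) 38.4 ppm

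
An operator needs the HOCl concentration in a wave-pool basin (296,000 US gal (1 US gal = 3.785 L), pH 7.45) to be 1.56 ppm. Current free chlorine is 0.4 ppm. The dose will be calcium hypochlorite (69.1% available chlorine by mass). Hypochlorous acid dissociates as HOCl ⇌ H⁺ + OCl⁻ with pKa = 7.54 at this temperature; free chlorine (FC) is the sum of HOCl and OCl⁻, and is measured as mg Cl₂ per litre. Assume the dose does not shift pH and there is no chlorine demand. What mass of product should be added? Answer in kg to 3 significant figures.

Volume: 296,000 US gal × 3.785 L/gal = 1,120,360 L.
[OCl⁻]/[HOCl] = 10^(pH − pKa) = 10^(7.45 − 7.54) = 0.8128; fraction as HOCl = 1/(1 + 0.8128) = 0.5516.
Free chlorine required for 1.56 ppm HOCl: 1.56 / 0.5516 = 2.828 ppm.
FC to add: 2.828 − 0.4 = 2.428 mg/L as Cl₂.
Cl₂ equivalent: 2.428 mg/L × 1,120,360 L = 2720 g.
Product at 69.1% available Cl: 2720 / 0.691 = 3937 g.

3.94 kg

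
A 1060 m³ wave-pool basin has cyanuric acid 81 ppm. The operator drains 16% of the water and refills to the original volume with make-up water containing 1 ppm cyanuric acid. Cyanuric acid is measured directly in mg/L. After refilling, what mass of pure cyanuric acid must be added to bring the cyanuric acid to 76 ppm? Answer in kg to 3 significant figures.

8.27 kg

Volume: 1060 m³ = 1,060,000 L.
After draining 16% and refilling: 81 × 0.84 + 1 × 0.16 = 68.2 ppm.
Deficit to target: 76 − 68.2 = 7.8 mg/L.
Mass: 7.8 mg/L × 1,060,000 L = 8268 g cyanuric acid.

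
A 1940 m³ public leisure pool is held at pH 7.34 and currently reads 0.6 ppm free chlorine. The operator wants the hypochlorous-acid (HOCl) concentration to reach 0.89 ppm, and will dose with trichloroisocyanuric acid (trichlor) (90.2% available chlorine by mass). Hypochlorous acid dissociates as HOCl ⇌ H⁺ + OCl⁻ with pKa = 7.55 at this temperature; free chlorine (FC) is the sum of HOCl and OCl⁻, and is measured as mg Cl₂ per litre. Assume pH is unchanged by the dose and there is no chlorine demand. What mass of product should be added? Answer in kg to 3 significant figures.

1.80 kg

Volume: 1940 m³ = 1,940,000 L.
[OCl⁻]/[HOCl] = 10^(pH − pKa) = 10^(7.34 − 7.55) = 0.6166; fraction as HOCl = 1/(1 + 0.6166) = 0.6186.
Free chlorine required for 0.89 ppm HOCl: 0.89 / 0.6186 = 1.439 ppm.
FC to add: 1.439 − 0.6 = 0.8388 mg/L as Cl₂.
Cl₂ equivalent: 0.8388 mg/L × 1,940,000 L = 1627 g.
Product at 90.2% available Cl: 1627 / 0.902 = 1804 g.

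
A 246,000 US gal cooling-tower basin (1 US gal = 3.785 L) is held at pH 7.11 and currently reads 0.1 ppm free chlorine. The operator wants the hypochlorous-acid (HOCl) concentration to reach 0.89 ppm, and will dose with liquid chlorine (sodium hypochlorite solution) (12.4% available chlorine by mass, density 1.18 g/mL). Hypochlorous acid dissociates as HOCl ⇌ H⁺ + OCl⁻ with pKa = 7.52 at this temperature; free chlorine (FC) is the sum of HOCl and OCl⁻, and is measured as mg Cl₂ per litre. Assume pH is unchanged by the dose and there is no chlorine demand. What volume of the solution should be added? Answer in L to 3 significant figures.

Volume: 246,000 US gal × 3.785 L/gal = 931,110 L.
[OCl⁻]/[HOCl] = 10^(pH − pKa) = 10^(7.11 − 7.52) = 0.389; fraction as HOCl = 1/(1 + 0.389) = 0.7199.
Free chlorine required for 0.89 ppm HOCl: 0.89 / 0.7199 = 1.236 ppm.
FC to add: 1.236 − 0.1 = 1.136 mg/L as Cl₂.
Cl₂ equivalent: 1.136 mg/L × 931,110 L = 1058 g.
Product at 12.4% available Cl: 1058 / 0.124 = 8532 g.
Volume: 8532 g ÷ 1.18 g/mL = 7231 mL.

7.23 L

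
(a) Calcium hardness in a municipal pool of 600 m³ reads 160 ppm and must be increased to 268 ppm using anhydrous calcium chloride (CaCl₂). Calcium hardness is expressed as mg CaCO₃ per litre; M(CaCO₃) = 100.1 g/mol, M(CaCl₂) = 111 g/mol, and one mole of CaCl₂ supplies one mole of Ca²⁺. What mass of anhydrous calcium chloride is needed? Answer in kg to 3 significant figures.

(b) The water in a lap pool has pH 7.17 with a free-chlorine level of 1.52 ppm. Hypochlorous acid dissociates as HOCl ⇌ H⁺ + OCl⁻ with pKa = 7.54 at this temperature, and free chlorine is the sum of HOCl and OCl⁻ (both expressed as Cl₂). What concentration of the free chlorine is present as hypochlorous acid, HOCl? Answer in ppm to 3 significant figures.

(a) Volume: 600 m³ = 600,000 L.
(a) Hardness to add: (268 − 160) = 108 mg/L as CaCO₃ × 600,000 L = 64,800 g as CaCO₃.
(a) Moles of Ca²⁺ (1 mol Ca²⁺ ≡ 1 mol CaCO₃): 64,800 / 100.1 g/mol = 647.4 mol.
(a) Mass of CaCl₂: 647.4 × 111 = 71,860 g.

(b) [OCl⁻]/[HOCl] = 10^(pH − pKa) = 10^(7.17 − 7.54) = 10^-0.37 = 0.4266.
(b) Fraction as HOCl = 1 / (1 + 0.4266) = 0.701.
(b) HOCl = 0.701 × 1.52 ppm = 1.065 ppm.

(a) 71.9 kg; (b) 1.07 ppm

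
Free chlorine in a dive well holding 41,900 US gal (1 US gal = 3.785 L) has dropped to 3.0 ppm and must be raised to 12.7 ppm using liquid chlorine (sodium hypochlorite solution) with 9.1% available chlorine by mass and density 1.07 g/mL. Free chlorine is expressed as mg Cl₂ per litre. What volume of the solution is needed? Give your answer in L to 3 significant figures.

15.8 L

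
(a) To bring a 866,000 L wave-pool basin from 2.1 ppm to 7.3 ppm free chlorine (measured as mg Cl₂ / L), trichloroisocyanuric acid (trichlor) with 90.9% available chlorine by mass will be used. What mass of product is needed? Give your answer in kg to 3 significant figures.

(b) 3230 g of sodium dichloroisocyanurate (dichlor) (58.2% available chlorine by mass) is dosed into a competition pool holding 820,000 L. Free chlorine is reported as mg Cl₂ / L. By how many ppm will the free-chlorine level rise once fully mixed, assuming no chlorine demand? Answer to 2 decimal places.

(a) 4.95 kg; (b) 2.29 ppm

(a) Chlorine deficit: 7.3 − 2.1 = 5.2 ppm = 5.2 mg/L as Cl₂.
(a) Cl₂ equivalent needed: 5.2 mg/L × 866,000 L = 4,503,000 mg = 4503 g.
(a) Product at 90.9% available chlorine: 4503 / 0.909 = 4954 g.

(b) Available chlorine delivered: 3230 g × 0.582 = 1880 g as Cl₂.
(b) Concentration rise: 1880 g / 820,000 L = 2.293 mg/L = 2.29 ppm.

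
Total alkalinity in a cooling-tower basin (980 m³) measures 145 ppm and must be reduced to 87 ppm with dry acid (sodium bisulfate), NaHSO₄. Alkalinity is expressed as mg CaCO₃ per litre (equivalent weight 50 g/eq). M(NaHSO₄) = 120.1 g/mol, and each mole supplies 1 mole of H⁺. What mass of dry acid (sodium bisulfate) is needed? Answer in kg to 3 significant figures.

Volume: 980 m³ = 980,000 L.
Alkalinity to neutralize: (145 − 87) = 58 mg/L as CaCO₃ × 980,000 L = 56,840 g as CaCO₃.
Equivalents of H⁺ required: 56,840 ÷ 50 g/eq = 1137 eq = 1137 mol NaHSO₄.
Mass of NaHSO₄: 1137 × 120.1 = 136,500 g.

137 kg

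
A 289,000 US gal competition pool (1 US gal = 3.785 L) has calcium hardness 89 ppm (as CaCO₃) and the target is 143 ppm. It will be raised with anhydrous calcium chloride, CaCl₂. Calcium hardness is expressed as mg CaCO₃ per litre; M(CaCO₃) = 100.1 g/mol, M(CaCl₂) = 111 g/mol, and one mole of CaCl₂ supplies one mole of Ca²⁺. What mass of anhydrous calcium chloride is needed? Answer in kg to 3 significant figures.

Volume: 289,000 US gal × 3.785 L/gal = 1,093,865 L.
Hardness to add: (143 − 89) = 54 mg/L as CaCO₃ × 1,093,865 L = 59,070 g as CaCO₃.
Moles of Ca²⁺ (1 mol Ca²⁺ ≡ 1 mol CaCO₃): 59,070 / 100.1 g/mol = 590.1 mol.
Mass of CaCl₂: 590.1 × 111 = 65,500 g.

65.5 kg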